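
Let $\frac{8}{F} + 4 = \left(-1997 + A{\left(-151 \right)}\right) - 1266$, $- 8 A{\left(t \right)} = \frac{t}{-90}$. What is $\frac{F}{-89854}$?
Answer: $\frac{2880}{105685870457} \approx 2.7251 \cdot 10^{-8}$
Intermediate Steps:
$A{\left(t \right)} = \frac{t}{720}$ ($A{\left(t \right)} = - \frac{t \frac{1}{-90}}{8} = - \frac{t \left(- \frac{1}{90}\right)}{8} = - \frac{\left(- \frac{1}{90}\right) t}{8} = \frac{t}{720}$)
$F = - \frac{5760}{2352391}$ ($F = \frac{8}{-4 + \left(\left(-1997 + \frac{1}{720} \left(-151\right)\right) - 1266\right)} = \frac{8}{-4 - \frac{2349511}{720}} = \frac{8}{- \frac{2352391}{720}} = 8 \left(- \frac{720}{2352391}\right) = - \frac{5760}{2352391} \approx -0.0024486$)
$\frac{F}{-89854} = - \frac{5760}{2352391 \left(-89854\right)} = \left(- \frac{5760}{2352391}\right) \left(- \frac{1}{89854}\right) = \frac{2880}{105685870457}$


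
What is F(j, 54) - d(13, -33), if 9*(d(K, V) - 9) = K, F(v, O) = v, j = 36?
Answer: 230/9 ≈ 25.556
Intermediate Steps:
d(K, V) = 9 + K/9
F(j, 54) - d(13, -33) = 36 - (9 + (⅑)*13) = 36 - (9 + 13/9) = 36 - 1*94/9 = 36 - 94/9 = 230/9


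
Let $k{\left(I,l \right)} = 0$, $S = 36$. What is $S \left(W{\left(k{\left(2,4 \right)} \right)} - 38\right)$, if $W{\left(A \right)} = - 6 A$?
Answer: $-1368$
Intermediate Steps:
$S \left(W{\left(k{\left(2,4 \right)} \right)} - 38\right) = 36 \left(\left(-6\right) 0 - 38\right) = 36 \left(0 - 38\right) = 36 \left(-38\right) = -1368$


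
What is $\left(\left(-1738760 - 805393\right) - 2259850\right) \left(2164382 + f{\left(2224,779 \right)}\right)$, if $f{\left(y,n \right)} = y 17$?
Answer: $-10579327366570$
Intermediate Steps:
$f{\left(y,n \right)} = 17 y$
$\left(\left(-1738760 - 805393\right) - 2259850\right) \left(2164382 + f{\left(2224,779 \right)}\right) = \left(\left(-1738760 - 805393\right) - 2259850\right) \left(2164382 + 17 \cdot 2224\right) = \left(\left(-1738760 - 805393\right) - 2259850\right) \left(2164382 + 37808\right) = \left(-2544153 - 2259850\right) 2202190 = \left(-4804003\right) 2202190 = -10579327366570$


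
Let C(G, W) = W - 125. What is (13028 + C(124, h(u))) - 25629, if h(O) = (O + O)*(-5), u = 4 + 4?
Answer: -12806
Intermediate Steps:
u = 8
h(O) = -10*O (h(O) = (2*O)*(-5) = -10*O)
C(G, W) = -125 + W
(13028 + C(124, h(u))) - 25629 = (13028 + (-125 - 10*8)) - 25629 = (13028 + (-125 - 80)) - 25629 = (13028 - 205) - 25629 = 12823 - 25629 = -12806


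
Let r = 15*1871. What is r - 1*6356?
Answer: 21709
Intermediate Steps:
r = 28065
r - 1*6356 = 28065 - 1*6356 = 28065 - 6356 = 21709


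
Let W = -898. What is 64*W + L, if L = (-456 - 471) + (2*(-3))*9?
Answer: -58453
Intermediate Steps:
L = -981 (L = -927 - 6*9 = -927 - 54 = -981)
64*W + L = 64*(-898) - 981 = -57472 - 981 = -58453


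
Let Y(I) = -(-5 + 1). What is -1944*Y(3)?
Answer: -7776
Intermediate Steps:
Y(I) = 4 (Y(I) = -1*(-4) = 4)
-1944*Y(3) = -1944*4 = -7776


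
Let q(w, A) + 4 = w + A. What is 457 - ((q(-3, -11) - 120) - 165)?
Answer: 760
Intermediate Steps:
q(w, A) = -4 + A + w (q(w, A) = -4 + (w + A) = -4 + (A + w) = -4 + A + w)
457 - ((q(-3, -11) - 120) - 165) = 457 - (((-4 - 11 - 3) - 120) - 165) = 457 - ((-18 - 120) - 165) = 457 - (-138 - 165) = 457 - 1*(-303) = 457 + 303 = 760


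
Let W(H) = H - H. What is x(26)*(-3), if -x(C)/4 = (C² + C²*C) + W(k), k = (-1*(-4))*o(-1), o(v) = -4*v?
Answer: 219024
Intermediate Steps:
k = 16 (k = (-1*(-4))*(-4*(-1)) = 4*4 = 16)
W(H) = 0
x(C) = -4*C² - 4*C³ (x(C) = -4*((C² + C²*C) + 0) = -4*((C² + C³) + 0) = -4*(C² + C³) = -4*C² - 4*C³)
x(26)*(-3) = (4*26²*(-1 - 1*26))*(-3) = (4*676*(-1 - 26))*(-3) = (4*676*(-27))*(-3) = -73008*(-3) = 219024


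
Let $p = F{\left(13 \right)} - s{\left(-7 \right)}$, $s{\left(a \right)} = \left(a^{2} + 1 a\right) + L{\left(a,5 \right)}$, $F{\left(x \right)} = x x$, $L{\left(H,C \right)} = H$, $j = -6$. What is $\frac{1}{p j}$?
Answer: $- \frac{1}{804} \approx -0.0012438$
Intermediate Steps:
$F{\left(x \right)} = x^{2}$
$s{\left(a \right)} = a^{2} + 2 a$ ($s{\left(a \right)} = \left(a^{2} + 1 a\right) + a = \left(a^{2} + a\right) + a = \left(a + a^{2}\right) + a = a^{2} + 2 a$)
$p = 134$ ($p = 13^{2} - - 7 \left(2 - 7\right) = 169 - \left(-7\right) \left(-5\right) = 169 - 35 = 134$)
$\frac{1}{p j} = \frac{1}{134 \left(-6\right)} = \frac{1}{-804} = - \frac{1}{804}$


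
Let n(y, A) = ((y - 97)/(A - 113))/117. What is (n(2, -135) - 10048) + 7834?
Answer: -64241329/29016 ≈ -2214.0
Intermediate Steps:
n(y, A) = (-97 + y)/(117*(-113 + A)) (n(y, A) = ((-97 + y)/(-113 + A))*(1/117) = (-97 + y)/(117*(-113 + A)))
(n(2, -135) - 10048) + 7834 = ((-97 + 2)/(117*(-113 - 135)) - 10048) + 7834 = ((1/117)*(-95)/(-248) - 10048) + 7834 = ((1/117)*(-1/248)*(-95) - 10048) + 7834 = (95/29016 - 10048) + 7834 = -291552673/29016 + 7834 = -64241329/29016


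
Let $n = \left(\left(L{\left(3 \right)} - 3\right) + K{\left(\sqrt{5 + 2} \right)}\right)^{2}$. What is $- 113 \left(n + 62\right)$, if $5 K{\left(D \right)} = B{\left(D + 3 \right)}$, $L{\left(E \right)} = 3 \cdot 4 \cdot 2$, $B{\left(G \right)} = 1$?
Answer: $- \frac{1444818}{25} \approx -57793.0$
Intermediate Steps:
$L{\left(E \right)} = 24$ ($L{\left(E \right)} = 12 \cdot 2 = 24$)
$K{\left(D \right)} = \frac{1}{5}$ ($K{\left(D \right)} = \frac{1}{5} \cdot 1 = \frac{1}{5}$)
$n = \frac{11236}{25}$ ($n = \left(\left(24 - 3\right) + \frac{1}{5}\right)^{2} = \left(21 + \frac{1}{5}\right)^{2} = \left(\frac{106}{5}\right)^{2} = \frac{11236}{25} \approx 449.44$)
$- 113 \left(n + 62\right) = - 113 \left(\frac{11236}{25} + 62\right) = \left(-113\right) \frac{12786}{25} = - \frac{1444818}{25}$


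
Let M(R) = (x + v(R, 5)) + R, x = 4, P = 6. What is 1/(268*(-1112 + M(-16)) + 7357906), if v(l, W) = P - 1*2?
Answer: 1/7057746 ≈ 1.4169e-7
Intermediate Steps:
v(l, W) = 4 (v(l, W) = 6 - 1*2 = 6 - 2 = 4)
M(R) = 8 + R (M(R) = (4 + 4) + R = 8 + R)
1/(268*(-1112 + M(-16)) + 7357906) = 1/(268*(-1112 + (8 - 16)) + 7357906) = 1/(268*(-1112 - 8) + 7357906) = 1/(268*(-1120) + 7357906) = 1/(-300160 + 7357906) = 1/7057746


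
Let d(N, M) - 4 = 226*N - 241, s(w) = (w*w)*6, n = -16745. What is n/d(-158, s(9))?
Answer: 3349/7189 ≈ 0.46585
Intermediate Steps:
s(w) = 6*w² (s(w) = w²*6 = 6*w²)
d(N, M) = -237 + 226*N (d(N, M) = 4 + (226*N - 241) = 4 + (-241 + 226*N) = -237 + 226*N)
n/d(-158, s(9)) = -16745/(-237 + 226*(-158)) = -16745/(-237 - 35708) = -16745/(-35945) = -16745*(-1/35945) = 3349/7189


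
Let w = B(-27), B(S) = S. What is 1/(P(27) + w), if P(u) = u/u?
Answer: -1/26 ≈ -0.038462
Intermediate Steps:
w = -27
P(u) = 1
1/(P(27) + w) = 1/(1 - 27) = 1/(-26) = -1/26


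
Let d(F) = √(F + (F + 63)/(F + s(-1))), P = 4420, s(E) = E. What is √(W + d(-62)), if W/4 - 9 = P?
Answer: √(7812756 + 21*I*√27349)/21 ≈ 133.1 + 0.029583*I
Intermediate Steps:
W = 17716 (W = 36 + 4*4420 = 36 + 17680 = 17716)
d(F) = √(F + (63 + F)/(-1 + F)) (d(F) = √(F + (F + 63)/(F - 1)) = √(F + (63 + F)/(-1 + F)))
√(W + d(-62)) = √(17716 + √((63 + (-62)²)/(-1 - 62))) = √(17716 + √((63 + 3844)/(-63))) = √(17716 + √(-1/63*3907)) = √(17716 + √(-3907/63)) = √(17716 + I*√27349/21)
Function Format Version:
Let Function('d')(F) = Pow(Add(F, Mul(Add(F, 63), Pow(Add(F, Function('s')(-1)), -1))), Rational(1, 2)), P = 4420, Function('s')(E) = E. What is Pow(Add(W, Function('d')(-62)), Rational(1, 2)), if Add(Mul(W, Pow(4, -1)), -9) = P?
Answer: Mul(Rational(1, 21), Pow(Add(7812756, Mul(21, I, Pow(27349, Rational(1, 2)))), Rational(1, 2))) ≈ Add(133.10, Mul(0.029583, I))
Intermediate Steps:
W = 17716 (W = Add(36, Mul(4, 4420)) = Add(36, 17680) = 17716)
Function('d')(F) = Pow(Add(F, Mul(Pow(Add(-1, F), -1), Add(63, F))), Rational(1, 2)) (Function('d')(F) = Pow(Add(F, Mul(Add(F, 63), Pow(Add(F, -1), -1))), Rational(1, 2)) = Pow(Add(F, Mul(Add(63, F), Pow(Add(-1, F), -1))), Rational(1, 2)) = Pow(Add(F, Mul(Pow(Add(-1, F), -1), Add(63, F))), Rational(1, 2)))
Pow(Add(W, Function('d')(-62)), Rational(1, 2)) = Pow(Add(17716, Pow(Mul(Pow(Add(-1, -62), -1), Add(63, Pow(-62, 2))), Rational(1, 2))), Rational(1, 2)) = Pow(Add(17716, Pow(Mul(Pow(-63, -1), Add(63, 3844)), Rational(1, 2))), Rational(1, 2)) = Pow(Add(17716, Pow(Mul(Rational(-1, 63), 3907), Rational(1, 2))), Rational(1, 2)) = Pow(Add(17716, Pow(Rational(-3907, 63), Rational(1, 2))), Rational(1, 2)) = Pow(Add(17716, Mul(Rational(1, 21), I, Pow(27349, Rational(1, 2)))), Rational(1, 2))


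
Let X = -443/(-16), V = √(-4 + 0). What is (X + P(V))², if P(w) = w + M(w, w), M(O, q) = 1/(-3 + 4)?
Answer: 209657/256 + 459*I/4 ≈ 818.97 + 114.75*I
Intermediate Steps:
V = 2*I (V = √(-4) = 2*I ≈ 2.0*I)
M(O, q) = 1 (M(O, q) = 1/1 = 1)
P(w) = 1 + w (P(w) = w + 1 = 1 + w)
X = 443/16 (X = -443*(-1/16) = 443/16 ≈ 27.688)
(X + P(V))² = (443/16 + (1 + 2*I))² = (459/16 + 2*I)²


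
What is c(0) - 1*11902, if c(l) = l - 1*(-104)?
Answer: -11798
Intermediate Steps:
c(l) = 104 + l (c(l) = l + 104 = 104 + l)
c(0) - 1*11902 = (104 + 0) - 1*11902 = 104 - 11902 = -11798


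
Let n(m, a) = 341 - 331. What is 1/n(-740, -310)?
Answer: ⅒ ≈ 0.10000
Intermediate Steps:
n(m, a) = 10
1/n(-740, -310) = 1/10 = ⅒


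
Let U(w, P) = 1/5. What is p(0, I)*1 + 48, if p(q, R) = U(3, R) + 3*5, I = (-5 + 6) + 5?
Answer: 316/5 ≈ 63.200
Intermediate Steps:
I = 6 (I = 1 + 5 = 6)
U(w, P) = ⅕ (U(w, P) = 1*(⅕) = ⅕)
p(q, R) = 76/5 (p(q, R) = ⅕ + 3*5 = ⅕ + 15 = 76/5)
p(0, I)*1 + 48 = (76/5)*1 + 48 = 76/5 + 48 = 316/5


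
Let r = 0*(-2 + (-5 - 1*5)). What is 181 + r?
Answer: 181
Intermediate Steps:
r = 0 (r = 0*(-2 + (-5 - 5)) = 0*(-2 - 10) = 0*(-12) = 0)
181 + r = 181 + 0 = 181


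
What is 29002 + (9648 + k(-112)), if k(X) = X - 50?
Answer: 38488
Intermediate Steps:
k(X) = -50 + X
29002 + (9648 + k(-112)) = 29002 + (9648 + (-50 - 112)) = 29002 + (9648 - 162) = 29002 + 9486 = 38488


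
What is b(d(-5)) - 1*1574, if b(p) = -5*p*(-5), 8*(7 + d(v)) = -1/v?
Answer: -13987/8 ≈ -1748.4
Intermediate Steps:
d(v) = -7 - 1/(8*v) (d(v) = -7 + (-1/v)/8 = -7 - 1/(8*v))
b(p) = 25*p
b(d(-5)) - 1*1574 = 25*(-7 - ⅛/(-5)) - 1*1574 = 25*(-7 - ⅛*(-⅕)) - 1574 = 25*(-7 + 1/40) - 1574 = 25*(-279/40) - 1574 = -1395/8 - 1574 = -13987/8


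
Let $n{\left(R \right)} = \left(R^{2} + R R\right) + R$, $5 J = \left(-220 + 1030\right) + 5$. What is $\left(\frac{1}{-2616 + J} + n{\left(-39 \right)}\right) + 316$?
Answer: $\frac{8141506}{2453} \approx 3319.0$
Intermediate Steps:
$J = 163$ ($J = \frac{\left(-220 + 1030\right) + 5}{5} = \frac{810 + 5}{5} = \frac{1}{5} \cdot 815 = 163$)
$n{\left(R \right)} = R + 2 R^{2}$ ($n{\left(R \right)} = \left(R^{2} + R^{2}\right) + R = 2 R^{2} + R = R + 2 R^{2}$)
$\left(\frac{1}{-2616 + J} + n{\left(-39 \right)}\right) + 316 = \left(\frac{1}{-2616 + 163} - 39 \left(1 + 2 \left(-39\right)\right)\right) + 316 = \left(\frac{1}{-2453} - 39 \left(1 - 78\right)\right) + 316 = \left(- \frac{1}{2453} - -3003\right) + 316 = \left(- \frac{1}{2453} + 3003\right) + 316 = \frac{7366358}{2453} + 316 = \frac{8141506}{2453}$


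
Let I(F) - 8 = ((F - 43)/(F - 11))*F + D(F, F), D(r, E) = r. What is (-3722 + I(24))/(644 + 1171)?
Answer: -16142/7865 ≈ -2.0524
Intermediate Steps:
I(F) = 8 + F + F*(-43 + F)/(-11 + F) (I(F) = 8 + (((F - 43)/(F - 11))*F + F) = 8 + (((-43 + F)/(-11 + F))*F + F) = 8 + (F*(-43 + F)/(-11 + F) + F) = 8 + (F + F*(-43 + F)/(-11 + F)) = 8 + F + F*(-43 + F)/(-11 + F))
(-3722 + I(24))/(644 + 1171) = (-3722 + 2*(-44 + 24**2 - 23*24)/(-11 + 24))/(644 + 1171) = (-3722 + 2*(-44 + 576 - 552)/13)/1815 = (-3722 + 2*(1/13)*(-20))*(1/1815) = (-3722 - 40/13)*(1/1815) = -48426/13*1/1815 = -16142/7865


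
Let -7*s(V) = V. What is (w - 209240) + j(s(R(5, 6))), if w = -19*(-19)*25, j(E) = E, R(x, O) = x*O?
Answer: -1401535/7 ≈ -2.0022e+5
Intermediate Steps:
R(x, O) = O*x
s(V) = -V/7
w = 9025 (w = 361*25 = 9025)
(w - 209240) + j(s(R(5, 6))) = (9025 - 209240) - 6*5/7 = -200215 - ⅐*30 = -200215 - 30/7 = -1401535/7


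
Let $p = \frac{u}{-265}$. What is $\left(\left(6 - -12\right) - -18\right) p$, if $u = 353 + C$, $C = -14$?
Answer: $- \frac{12204}{265} \approx -46.053$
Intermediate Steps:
$u = 339$ ($u = 353 - 14 = 339$)
$p = - \frac{339}{265}$ ($p = \frac{339}{-265} = 339 \left(- \frac{1}{265}\right) = - \frac{339}{265} \approx -1.2792$)
$\left(\left(6 - -12\right) - -18\right) p = \left(\left(6 - -12\right) - -18\right) \left(- \frac{339}{265}\right) = \left(\left(6 + 12\right) + 18\right) \left(- \frac{339}{265}\right) = \left(18 + 18\right) \left(- \frac{339}{265}\right) = 36 \left(- \frac{339}{265}\right) = - \frac{12204}{265}$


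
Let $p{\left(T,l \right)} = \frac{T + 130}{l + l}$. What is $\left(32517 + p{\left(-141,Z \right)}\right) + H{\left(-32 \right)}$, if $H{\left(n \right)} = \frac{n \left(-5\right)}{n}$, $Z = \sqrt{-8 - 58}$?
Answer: $32512 + \frac{i \sqrt{66}}{12} \approx 32512.0 + 0.677 i$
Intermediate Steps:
$Z = i \sqrt{66}$ ($Z = \sqrt{-66} = i \sqrt{66} \approx 8.124 i$)
$p{\left(T,l \right)} = \frac{130 + T}{2 l}$
$H{\left(n \right)} = -5$ ($H{\left(n \right)} = \frac{\left(-5\right) n}{n} = -5$)
$\left(32517 + p{\left(-141,Z \right)}\right) + H{\left(-32 \right)} = \left(32517 + \frac{130 - 141}{2 i \sqrt{66}}\right) - 5 = \left(32517 + \frac{1}{2} \left(- \frac{i \sqrt{66}}{66}\right) \left(-11\right)\right) - 5 = \left(32517 + \frac{i \sqrt{66}}{12}\right) - 5 = 32512 + \frac{i \sqrt{66}}{12}$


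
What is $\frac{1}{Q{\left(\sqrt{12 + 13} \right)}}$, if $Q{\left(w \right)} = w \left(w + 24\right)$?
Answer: $\frac{1}{145} \approx 0.0068966$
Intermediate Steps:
$Q{\left(w \right)} = w \left(24 + w\right)$
$\frac{1}{Q{\left(\sqrt{12 + 13} \right)}} = \frac{1}{\sqrt{12 + 13} \left(24 + \sqrt{12 + 13}\right)} = \frac{1}{\sqrt{25} \left(24 + \sqrt{25}\right)} = \frac{1}{5 \left(24 + 5\right)} = \frac{1}{5 \cdot 29} = \frac{1}{145}$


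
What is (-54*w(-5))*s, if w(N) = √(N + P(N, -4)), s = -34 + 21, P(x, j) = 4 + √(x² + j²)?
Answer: 702*√(-1 + √41) ≈ 1631.8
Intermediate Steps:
P(x, j) = 4 + √(j² + x²)
s = -13
w(N) = √(4 + N + √(16 + N²)) (w(N) = √(N + (4 + √((-4)² + N²))) = √(N + (4 + √(16 + N²))) = √(4 + N + √(16 + N²)))
(-54*w(-5))*s = -54*√(4 - 5 + √(16 + (-5)²))*(-13) = -54*√(4 - 5 + √(16 + 25))*(-13) = -54*√(4 - 5 + √41)*(-13) = -54*√(-1 + √41)*(-13) = 702*√(-1 + √41)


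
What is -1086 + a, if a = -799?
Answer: -1885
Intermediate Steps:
-1086 + a = -1086 - 799 = -1885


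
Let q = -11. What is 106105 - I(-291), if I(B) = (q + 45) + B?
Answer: 106362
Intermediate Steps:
I(B) = 34 + B (I(B) = (-11 + 45) + B = 34 + B)
106105 - I(-291) = 106105 - (34 - 291) = 106105 - 1*(-257) = 106105 + 257 = 106362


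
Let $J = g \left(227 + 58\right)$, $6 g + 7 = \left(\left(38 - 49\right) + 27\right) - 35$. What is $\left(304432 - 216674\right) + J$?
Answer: $86523$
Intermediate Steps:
$g = - \frac{13}{3}$ ($g = - \frac{7}{6} + \frac{\left(\left(38 - 49\right) + 27\right) - 35}{6} = - \frac{7}{6} + \frac{\left(-11 + 27\right) - 35}{6} = - \frac{7}{6} + \frac{16 - 35}{6} = - \frac{7}{6} + \frac{1}{6} \left(-19\right) = - \frac{7}{6} - \frac{19}{6} = - \frac{13}{3} \approx -4.3333$)
$J = -1235$ ($J = - \frac{13 \left(227 + 58\right)}{3} = \left(- \frac{13}{3}\right) 285 = -1235$)
$\left(304432 - 216674\right) + J = \left(304432 - 216674\right) - 1235 = 87758 - 1235 = 86523$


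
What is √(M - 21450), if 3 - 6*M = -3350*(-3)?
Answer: I*√92498/2 ≈ 152.07*I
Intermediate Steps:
M = -3349/2 (M = ½ - (-1675)*(-3)/3 = ½ - ⅙*10050 = ½ - 1675 = -3349/2 ≈ -1674.5)
√(M - 21450) = √(-3349/2 - 21450) = √(-46249/2) = I*√92498/2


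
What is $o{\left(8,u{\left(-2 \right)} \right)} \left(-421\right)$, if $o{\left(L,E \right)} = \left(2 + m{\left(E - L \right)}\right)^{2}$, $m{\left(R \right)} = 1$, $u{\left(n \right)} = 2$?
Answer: $-3789$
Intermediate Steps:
$o{\left(L,E \right)} = 9$ ($o{\left(L,E \right)} = \left(2 + 1\right)^{2} = 3^{2} = 9$)
$o{\left(8,u{\left(-2 \right)} \right)} \left(-421\right) = 9 \left(-421\right) = -3789$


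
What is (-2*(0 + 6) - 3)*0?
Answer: 0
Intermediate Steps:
(-2*(0 + 6) - 3)*0 = (-2*6 - 3)*0 = (-12 - 3)*0 = -15*0 = 0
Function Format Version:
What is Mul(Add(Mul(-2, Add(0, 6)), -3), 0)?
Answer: 0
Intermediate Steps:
Mul(Add(Mul(-2, Add(0, 6)), -3), 0) = Mul(Add(Mul(-2, 6), -3), 0) = Mul(Add(-12, -3), 0) = Mul(-15, 0) = 0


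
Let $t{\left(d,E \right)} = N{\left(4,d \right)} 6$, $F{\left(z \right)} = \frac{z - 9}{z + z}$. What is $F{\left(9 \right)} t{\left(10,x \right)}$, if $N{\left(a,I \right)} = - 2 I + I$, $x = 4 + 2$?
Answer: $0$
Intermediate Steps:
$x = 6$
$N{\left(a,I \right)} = - I$
$F{\left(z \right)} = \frac{-9 + z}{2 z}$
$t{\left(d,E \right)} = - 6 d$ ($t{\left(d,E \right)} = - d 6 = - 6 d$)
$F{\left(9 \right)} t{\left(10,x \right)} = \frac{-9 + 9}{2 \cdot 9} \left(\left(-6\right) 10\right) = \frac{1}{2} \cdot \frac{1}{9} \cdot 0 \left(-60\right) = 0 \left(-60\right) = 0$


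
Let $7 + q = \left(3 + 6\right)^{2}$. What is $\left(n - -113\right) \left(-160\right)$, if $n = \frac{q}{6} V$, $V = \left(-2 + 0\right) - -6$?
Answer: $- \frac{77920}{3} \approx -25973.0$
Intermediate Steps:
$q = 74$ ($q = -7 + \left(3 + 6\right)^{2} = -7 + 9^{2} = -7 + 81 = 74$)
$V = 4$ ($V = -2 + 6 = 4$)
$n = \frac{148}{3}$ ($n = \frac{74}{6} \cdot 4 = 74 \cdot \frac{1}{6} \cdot 4 = \frac{37}{3} \cdot 4 = \frac{148}{3} \approx 49.333$)
$\left(n - -113\right) \left(-160\right) = \left(\frac{148}{3} - -113\right) \left(-160\right) = \left(\frac{148}{3} + 113\right) \left(-160\right) = \frac{487}{3} \left(-160\right) = - \frac{77920}{3}$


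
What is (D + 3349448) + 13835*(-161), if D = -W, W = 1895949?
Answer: -773936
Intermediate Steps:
D = -1895949 (D = -1*1895949 = -1895949)
(D + 3349448) + 13835*(-161) = (-1895949 + 3349448) + 13835*(-161) = 1453499 - 2227435 = -773936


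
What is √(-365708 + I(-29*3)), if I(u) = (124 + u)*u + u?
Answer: I*√369014 ≈ 607.46*I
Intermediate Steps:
I(u) = u + u*(124 + u) (I(u) = u*(124 + u) + u = u + u*(124 + u))
√(-365708 + I(-29*3)) = √(-365708 + (-29*3)*(125 - 29*3)) = √(-365708 - 87*(125 - 87)) = √(-365708 - 87*38) = √(-365708 - 3306) = √(-369014) = I*√369014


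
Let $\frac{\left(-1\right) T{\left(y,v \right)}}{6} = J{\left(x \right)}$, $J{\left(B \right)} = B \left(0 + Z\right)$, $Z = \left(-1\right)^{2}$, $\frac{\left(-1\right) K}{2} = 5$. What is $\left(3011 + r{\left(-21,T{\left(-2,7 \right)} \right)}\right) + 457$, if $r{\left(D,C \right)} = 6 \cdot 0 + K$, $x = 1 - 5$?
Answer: $3458$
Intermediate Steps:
$K = -10$ ($K = \left(-2\right) 5 = -10$)
$Z = 1$
$x = -4$
$J{\left(B \right)} = B$ ($J{\left(B \right)} = B \left(0 + 1\right) = B 1 = B$)
$T{\left(y,v \right)} = 24$ ($T{\left(y,v \right)} = \left(-6\right) \left(-4\right) = 24$)
$r{\left(D,C \right)} = -10$ ($r{\left(D,C \right)} = 6 \cdot 0 - 10 = 0 - 10 = -10$)
$\left(3011 + r{\left(-21,T{\left(-2,7 \right)} \right)}\right) + 457 = \left(3011 - 10\right) + 457 = 3001 + 457 = 3458$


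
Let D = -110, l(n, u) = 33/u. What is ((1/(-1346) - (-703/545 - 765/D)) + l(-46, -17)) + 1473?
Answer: 100509570483/68588795 ≈ 1465.4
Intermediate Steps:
((1/(-1346) - (-703/545 - 765/D)) + l(-46, -17)) + 1473 = ((1/(-1346) - (-703/545 - 765/(-110))) + 33/(-17)) + 1473 = ((-1/1346 - (-703*1/545 - 765*(-1/110))) + 33*(-1/17)) + 1473 = ((-1/1346 - (-703/545 + 153/22)) - 33/17) + 1473 = ((-1/1346 - 1*67919/11990) - 33/17) + 1473 = ((-1/1346 - 67919/11990) - 33/17) + 1473 = (-22857741/4034635 - 33/17) + 1473 = -521724552/68588795 + 1473 = 100509570483/68588795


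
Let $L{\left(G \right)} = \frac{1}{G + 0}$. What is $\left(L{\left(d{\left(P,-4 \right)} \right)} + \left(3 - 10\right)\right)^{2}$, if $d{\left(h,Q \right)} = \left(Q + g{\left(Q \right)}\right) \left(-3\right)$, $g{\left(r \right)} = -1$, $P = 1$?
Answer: $\frac{10816}{225} \approx 48.071$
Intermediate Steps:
$d{\left(h,Q \right)} = 3 - 3 Q$ ($d{\left(h,Q \right)} = \left(Q - 1\right) \left(-3\right) = \left(-1 + Q\right) \left(-3\right) = 3 - 3 Q$)
$L{\left(G \right)} = \frac{1}{G}$
$\left(L{\left(d{\left(P,-4 \right)} \right)} + \left(3 - 10\right)\right)^{2} = \left(\frac{1}{3 - -12} + \left(3 - 10\right)\right)^{2} = \left(\frac{1}{3 + 12} + \left(3 - 10\right)\right)^{2} = \left(\frac{1}{15} - 7\right)^{2} = \left(- \frac{104}{15}\right)^{2} = \frac{10816}{225}$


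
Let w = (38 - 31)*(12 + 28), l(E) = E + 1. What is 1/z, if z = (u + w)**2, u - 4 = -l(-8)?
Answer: 1/84681 ≈ 1.1809e-5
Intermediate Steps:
l(E) = 1 + E
w = 280 (w = 7*40 = 280)
u = 11 (u = 4 - (1 - 8) = 4 - 1*(-7) = 4 + 7 = 11)
z = 84681 (z = (11 + 280)**2 = 291**2 = 84681)
1/z = 1/84681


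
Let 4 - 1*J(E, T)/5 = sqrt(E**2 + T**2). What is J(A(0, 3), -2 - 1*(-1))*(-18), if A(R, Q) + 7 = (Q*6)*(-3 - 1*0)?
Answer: -360 + 90*sqrt(3722) ≈ 5130.7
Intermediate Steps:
A(R, Q) = -7 - 18*Q (A(R, Q) = -7 + (Q*6)*(-3 - 1*0) = -7 + (6*Q)*(-3 + 0) = -7 + (6*Q)*(-3) = -7 - 18*Q)
J(E, T) = 20 - 5*sqrt(E**2 + T**2)
J(A(0, 3), -2 - 1*(-1))*(-18) = (20 - 5*sqrt((-7 - 18*3)**2 + (-2 - 1*(-1))**2))*(-18) = (20 - 5*sqrt((-7 - 54)**2 + (-2 + 1)**2))*(-18) = (20 - 5*sqrt((-61)**2 + (-1)**2))*(-18) = (20 - 5*sqrt(3721 + 1))*(-18) = (20 - 5*sqrt(3722))*(-18) = -360 + 90*sqrt(3722)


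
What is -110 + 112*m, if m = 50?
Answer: 5490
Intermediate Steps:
-110 + 112*m = -110 + 112*50 = -110 + 5600 = 5490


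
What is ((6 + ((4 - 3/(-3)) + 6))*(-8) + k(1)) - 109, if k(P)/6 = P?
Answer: -239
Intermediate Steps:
k(P) = 6*P
((6 + ((4 - 3/(-3)) + 6))*(-8) + k(1)) - 109 = ((6 + ((4 - 3/(-3)) + 6))*(-8) + 6*1) - 109 = ((6 + ((4 - 3*(-⅓)) + 6))*(-8) + 6) - 109 = ((6 + ((4 + 1) + 6))*(-8) + 6) - 109 = ((6 + (5 + 6))*(-8) + 6) - 109 = ((6 + 11)*(-8) + 6) - 109 = (17*(-8) + 6) - 109 = (-136 + 6) - 109 = -130 - 109 = -239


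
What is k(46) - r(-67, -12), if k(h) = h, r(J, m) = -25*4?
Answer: 146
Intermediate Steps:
r(J, m) = -100
k(46) - r(-67, -12) = 46 - 1*(-100) = 46 + 100 = 146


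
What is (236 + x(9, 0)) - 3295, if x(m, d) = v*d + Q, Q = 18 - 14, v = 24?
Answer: -3055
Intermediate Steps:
Q = 4
x(m, d) = 4 + 24*d (x(m, d) = 24*d + 4 = 4 + 24*d)
(236 + x(9, 0)) - 3295 = (236 + (4 + 24*0)) - 3295 = (236 + (4 + 0)) - 3295 = (236 + 4) - 3295 = 240 - 3295 = -3055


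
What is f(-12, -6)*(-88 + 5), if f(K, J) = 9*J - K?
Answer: 3486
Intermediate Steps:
f(K, J) = -K + 9*J
f(-12, -6)*(-88 + 5) = (-1*(-12) + 9*(-6))*(-88 + 5) = (12 - 54)*(-83) = -42*(-83) = 3486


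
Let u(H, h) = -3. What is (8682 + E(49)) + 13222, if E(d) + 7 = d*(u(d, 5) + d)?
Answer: 24151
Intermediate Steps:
E(d) = -7 + d*(-3 + d)
(8682 + E(49)) + 13222 = (8682 + (-7 + 49² - 3*49)) + 13222 = (8682 + (-7 + 2401 - 147)) + 13222 = (8682 + 2247) + 13222 = 10929 + 13222 = 24151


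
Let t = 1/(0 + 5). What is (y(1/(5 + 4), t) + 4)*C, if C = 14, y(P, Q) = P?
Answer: 518/9 ≈ 57.556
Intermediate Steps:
t = 1/5 ≈ 0.20000
(y(1/(5 + 4), t) + 4)*C = (1/(5 + 4) + 4)*14 = (1/9 + 4)*14 = (37/9)*14 = 518/9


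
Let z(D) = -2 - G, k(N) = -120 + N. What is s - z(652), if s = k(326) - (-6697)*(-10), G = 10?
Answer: -66752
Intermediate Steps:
z(D) = -12 (z(D) = -2 - 1*10 = -2 - 10 = -12)
s = -66764 (s = (-120 + 326) - (-6697)*(-10) = 206 - 1*66970 = 206 - 66970 = -66764)
s - z(652) = -66764 - 1*(-12) = -66764 + 12 = -66752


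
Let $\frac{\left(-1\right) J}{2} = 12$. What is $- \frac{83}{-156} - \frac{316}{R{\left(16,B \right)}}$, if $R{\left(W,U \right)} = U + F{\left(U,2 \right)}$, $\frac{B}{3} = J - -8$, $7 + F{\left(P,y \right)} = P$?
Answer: $\frac{57845}{16068} \approx 3.6$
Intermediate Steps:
$J = -24$ ($J = \left(-2\right) 12 = -24$)
$F{\left(P,y \right)} = -7 + P$
$B = -48$ ($B = 3 \left(-24 - -8\right) = 3 \left(-24 + 8\right) = 3 \left(-16\right) = -48$)
$R{\left(W,U \right)} = -7 + 2 U$ ($R{\left(W,U \right)} = U + \left(-7 + U\right) = -7 + 2 U$)
$- \frac{83}{-156} - \frac{316}{R{\left(16,B \right)}} = - \frac{83}{-156} - \frac{316}{-7 + 2 \left(-48\right)} = \left(-83\right) \left(- \frac{1}{156}\right) - \frac{316}{-7 - 96} = \frac{83}{156} - \frac{316}{-103} = \frac{83}{156} - - \frac{316}{103} = \frac{83}{156} + \frac{316}{103} = \frac{57845}{16068}$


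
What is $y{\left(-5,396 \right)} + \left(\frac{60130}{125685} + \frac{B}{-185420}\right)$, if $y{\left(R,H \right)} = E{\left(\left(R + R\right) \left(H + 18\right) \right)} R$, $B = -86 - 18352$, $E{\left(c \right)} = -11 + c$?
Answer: $\frac{6909980396759}{332921610} \approx 20756.0$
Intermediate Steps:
$B = -18438$ ($B = -86 - 18352 = -18438$)
$y{\left(R,H \right)} = R \left(-11 + 2 R \left(18 + H\right)\right)$ ($y{\left(R,H \right)} = \left(-11 + \left(R + R\right) \left(H + 18\right)\right) R = \left(-11 + 2 R \left(18 + H\right)\right) R = R \left(-11 + 2 R \left(18 + H\right)\right)$)
$y{\left(-5,396 \right)} + \left(\frac{60130}{125685} + \frac{B}{-185420}\right) = - 5 \left(-11 + 2 \left(-5\right) \left(18 + 396\right)\right) + \left(\frac{60130}{125685} - \frac{18438}{-185420}\right) = - 5 \left(-11 + 2 \left(-5\right) 414\right) + \left(60130 \cdot \frac{1}{125685} - - \frac{9219}{92710}\right) = - 5 \left(-11 - 4140\right) + \left(\frac{1718}{3591} + \frac{9219}{92710}\right) = \left(-5\right) \left(-4151\right) + \frac{192381209}{332921610} = 20755 + \frac{192381209}{332921610} = \frac{6909980396759}{332921610}$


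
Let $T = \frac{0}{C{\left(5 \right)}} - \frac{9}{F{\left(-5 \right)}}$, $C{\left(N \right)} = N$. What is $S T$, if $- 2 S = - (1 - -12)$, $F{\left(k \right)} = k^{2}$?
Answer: $- \frac{117}{50} \approx -2.34$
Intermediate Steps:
$S = \frac{13}{2}$ ($S = - \frac{\left(-1\right) \left(1 - -12\right)}{2} = - \frac{\left(-1\right) \left(1 + 12\right)}{2} = - \frac{\left(-1\right) 13}{2} = \left(- \frac{1}{2}\right) \left(-13\right) = \frac{13}{2} \approx 6.5$)
$T = - \frac{9}{25}$ ($T = \frac{0}{5} - \frac{9}{\left(-5\right)^{2}} = 0 \cdot \frac{1}{5} - \frac{9}{25} = 0 - \frac{9}{25} = - \frac{9}{25} \approx -0.36$)
$S T = \frac{13}{2} \left(- \frac{9}{25}\right) = - \frac{117}{50}$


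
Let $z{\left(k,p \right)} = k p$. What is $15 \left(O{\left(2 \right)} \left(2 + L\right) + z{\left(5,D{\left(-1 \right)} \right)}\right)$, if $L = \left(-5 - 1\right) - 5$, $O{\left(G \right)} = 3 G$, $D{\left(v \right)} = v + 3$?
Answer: $-660$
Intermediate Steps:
$D{\left(v \right)} = 3 + v$
$L = -11$ ($L = -6 - 5 = -11$)
$15 \left(O{\left(2 \right)} \left(2 + L\right) + z{\left(5,D{\left(-1 \right)} \right)}\right) = 15 \left(3 \cdot 2 \left(2 - 11\right) + 5 \left(3 - 1\right)\right) = 15 \left(6 \left(-9\right) + 5 \cdot 2\right) = 15 \left(-54 + 10\right) = 15 \left(-44\right) = -660$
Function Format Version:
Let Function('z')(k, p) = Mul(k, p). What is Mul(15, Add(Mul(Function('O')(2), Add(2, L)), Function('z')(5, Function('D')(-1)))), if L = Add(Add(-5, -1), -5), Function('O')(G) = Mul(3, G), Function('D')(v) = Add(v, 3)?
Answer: -660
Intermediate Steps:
Function('D')(v) = Add(3, v)
L = -11 (L = Add(-6, -5) = -11)
Mul(15, Add(Mul(Function('O')(2), Add(2, L)), Function('z')(5, Function('D')(-1)))) = Mul(15, Add(Mul(Mul(3, 2), Add(2, -11)), Mul(5, Add(3, -1)))) = Mul(15, Add(Mul(6, -9), Mul(5, 2))) = Mul(15, Add(-54, 10)) = Mul(15, -44) = -660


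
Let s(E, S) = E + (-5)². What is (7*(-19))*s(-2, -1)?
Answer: -3059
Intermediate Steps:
s(E, S) = 25 + E (s(E, S) = E + 25 = 25 + E)
(7*(-19))*s(-2, -1) = (7*(-19))*(25 - 2) = -133*23 = -3059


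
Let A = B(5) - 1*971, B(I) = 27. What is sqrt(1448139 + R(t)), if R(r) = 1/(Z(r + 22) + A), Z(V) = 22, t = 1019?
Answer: sqrt(1231039792754)/922 ≈ 1203.4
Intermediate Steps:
A = -944 (A = 27 - 1*971 = 27 - 971 = -944)
R(r) = -1/922 (R(r) = 1/(22 - 944) = 1/(-922) = -1/922)
sqrt(1448139 + R(t)) = sqrt(1448139 - 1/922) = sqrt(1335184157/922) = sqrt(1231039792754)/922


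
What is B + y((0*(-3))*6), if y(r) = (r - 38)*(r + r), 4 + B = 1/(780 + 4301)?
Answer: -20323/5081 ≈ -3.9998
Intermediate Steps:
B = -20323/5081 (B = -4 + 1/(780 + 4301) = -4 + 1/5081 = -20323/5081 ≈ -3.9998)
y(r) = 2*r*(-38 + r) (y(r) = (-38 + r)*(2*r) = 2*r*(-38 + r))
B + y((0*(-3))*6) = -20323/5081 + 2*((0*(-3))*6)*(-38 + (0*(-3))*6) = -20323/5081 + 2*(0*6)*(-38 + 0*6) = -20323/5081 + 2*0*(-38 + 0) = -20323/5081 + 2*0*(-38) = -20323/5081 + 0 = -20323/5081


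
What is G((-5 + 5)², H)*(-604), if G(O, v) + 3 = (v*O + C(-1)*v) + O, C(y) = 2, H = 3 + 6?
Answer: -9060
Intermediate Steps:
H = 9
G(O, v) = -3 + O + 2*v + O*v (G(O, v) = -3 + ((v*O + 2*v) + O) = -3 + ((O*v + 2*v) + O) = -3 + ((2*v + O*v) + O) = -3 + (O + 2*v + O*v) = -3 + O + 2*v + O*v)
G((-5 + 5)², H)*(-604) = (-3 + (-5 + 5)² + 2*9 + (-5 + 5)²*9)*(-604) = (-3 + 0² + 18 + 0²*9)*(-604) = (-3 + 0 + 18 + 0*9)*(-604) = (-3 + 0 + 18 + 0)*(-604) = 15*(-604) = -9060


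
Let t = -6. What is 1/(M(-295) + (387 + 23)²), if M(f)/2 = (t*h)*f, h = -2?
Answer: 1/161020 ≈ 6.2104e-6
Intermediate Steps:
M(f) = 24*f (M(f) = 2*((-6*(-2))*f) = 2*(12*f) = 24*f)
1/(M(-295) + (387 + 23)²) = 1/(24*(-295) + (387 + 23)²) = 1/(-7080 + 410²) = 1/(-7080 + 168100) = 1/161020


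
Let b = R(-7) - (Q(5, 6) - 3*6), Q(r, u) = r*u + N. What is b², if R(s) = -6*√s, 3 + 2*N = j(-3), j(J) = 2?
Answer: -479/4 + 138*I*√7 ≈ -119.75 + 365.11*I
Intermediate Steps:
N = -½ (N = -3/2 + (½)*2 = -3/2 + 1 = -½ ≈ -0.50000)
Q(r, u) = -½ + r*u (Q(r, u) = r*u - ½ = -½ + r*u)
b = -23/2 - 6*I*√7 (b = -6*I*√7 - ((-½ + 5*6) - 3*6) = -6*I*√7 - ((-½ + 30) - 18) = -6*I*√7 - (59/2 - 18) = -6*I*√7 - 1*23/2 = -6*I*√7 - 23/2 = -23/2 - 6*I*√7 ≈ -11.5 - 15.875*I)
b² = (-23/2 - 6*I*√7)²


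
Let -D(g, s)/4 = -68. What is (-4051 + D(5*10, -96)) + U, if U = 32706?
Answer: 28927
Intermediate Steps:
D(g, s) = 272 (D(g, s) = -4*(-68) = 272)
(-4051 + D(5*10, -96)) + U = (-4051 + 272) + 32706 = -3779 + 32706 = 28927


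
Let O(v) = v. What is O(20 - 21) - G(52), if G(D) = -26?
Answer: 25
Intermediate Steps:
O(20 - 21) - G(52) = (20 - 21) - 1*(-26) = -1 + 26 = 25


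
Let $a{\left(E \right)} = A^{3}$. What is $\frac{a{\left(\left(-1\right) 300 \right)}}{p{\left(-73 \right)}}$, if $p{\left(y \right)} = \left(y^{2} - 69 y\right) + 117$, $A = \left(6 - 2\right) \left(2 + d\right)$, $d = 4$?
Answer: $\frac{13824}{10483} \approx 1.3187$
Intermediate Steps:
$A = 24$ ($A = \left(6 - 2\right) \left(2 + 4\right) = 4 \cdot 6 = 24$)
$p{\left(y \right)} = 117 + y^{2} - 69 y$
$a{\left(E \right)} = 13824$ ($a{\left(E \right)} = 24^{3} = 13824$)
$\frac{a{\left(\left(-1\right) 300 \right)}}{p{\left(-73 \right)}} = \frac{13824}{117 + \left(-73\right)^{2} - -5037} = \frac{13824}{117 + 5329 + 5037} = \frac{13824}{10483}$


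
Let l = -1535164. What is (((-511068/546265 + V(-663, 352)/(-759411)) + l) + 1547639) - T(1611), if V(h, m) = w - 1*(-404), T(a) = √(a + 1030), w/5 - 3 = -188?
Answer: 5174736806632742/414839649915 - √2641 ≈ 12423.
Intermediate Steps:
w = -925 (w = 15 + 5*(-188) = 15 - 940 = -925)
T(a) = √(1030 + a)
V(h, m) = -521 (V(h, m) = -925 - 1*(-404) = -925 + 404 = -521)
(((-511068/546265 + V(-663, 352)/(-759411)) + l) + 1547639) - T(1611) = (((-511068/546265 - 521/(-759411)) - 1535164) + 1547639) - √(1030 + 1611) = (((-511068*1/546265 - 521*(-1/759411)) - 1535164) + 1547639) - √2641 = (((-511068/546265 + 521/759411) - 1535164) + 1547639) - √2641 = ((-387826056883/414839649915 - 1535164) + 1547639) - √2641 = (-636847284148167943/414839649915 + 1547639) - √2641 = 5174736806632742/414839649915 - √2641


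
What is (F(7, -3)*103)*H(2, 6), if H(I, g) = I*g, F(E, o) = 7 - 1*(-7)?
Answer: 17304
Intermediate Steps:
F(E, o) = 14 (F(E, o) = 7 + 7 = 14)
(F(7, -3)*103)*H(2, 6) = (14*103)*(2*6) = 1442*12 = 17304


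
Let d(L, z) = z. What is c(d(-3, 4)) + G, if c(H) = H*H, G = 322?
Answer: 338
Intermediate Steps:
c(H) = H²
c(d(-3, 4)) + G = 4² + 322 = 16 + 322 = 338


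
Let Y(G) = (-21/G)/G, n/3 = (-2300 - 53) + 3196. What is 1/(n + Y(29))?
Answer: 841/2126868 ≈ 0.00039542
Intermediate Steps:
n = 2529 (n = 3*((-2300 - 53) + 3196) = 3*(-2353 + 3196) = 3*843 = 2529)
Y(G) = -21/G²
1/(n + Y(29)) = 1/(2529 - 21/29²) = 1/(2529 - 21*1/841) = 1/(2529 - 21/841) = 1/(2126868/841) = 841/2126868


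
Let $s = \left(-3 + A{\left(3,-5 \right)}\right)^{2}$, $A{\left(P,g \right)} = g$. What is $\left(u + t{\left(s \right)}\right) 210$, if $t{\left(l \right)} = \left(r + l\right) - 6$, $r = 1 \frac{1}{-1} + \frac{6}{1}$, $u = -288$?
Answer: $-47250$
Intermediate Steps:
$r = 5$ ($r = 1 \left(-1\right) + 6 \cdot 1 = -1 + 6 = 5$)
$s = 64$ ($s = \left(-3 - 5\right)^{2} = \left(-8\right)^{2} = 64$)
$t{\left(l \right)} = -1 + l$ ($t{\left(l \right)} = \left(5 + l\right) - 6 = -1 + l$)
$\left(u + t{\left(s \right)}\right) 210 = \left(-288 + \left(-1 + 64\right)\right) 210 = \left(-288 + 63\right) 210 = \left(-225\right) 210 = -47250$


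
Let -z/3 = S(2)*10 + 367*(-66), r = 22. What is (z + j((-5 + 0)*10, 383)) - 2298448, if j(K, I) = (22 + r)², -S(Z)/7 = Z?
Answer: -2223426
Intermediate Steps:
S(Z) = -7*Z
j(K, I) = 1936 (j(K, I) = (22 + 22)² = 44² = 1936)
z = 73086 (z = -3*(-7*2*10 + 367*(-66)) = -3*(-14*10 - 24222) = -3*(-140 - 24222) = -3*(-24362) = 73086)
(z + j((-5 + 0)*10, 383)) - 2298448 = (73086 + 1936) - 2298448 = 75022 - 2298448 = -2223426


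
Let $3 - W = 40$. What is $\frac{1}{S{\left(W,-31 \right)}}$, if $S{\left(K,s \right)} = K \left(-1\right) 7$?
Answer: $\frac{1}{259} \approx 0.003861$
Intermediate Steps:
$W = -37$ ($W = 3 - 40 = -37$)
$S{\left(K,s \right)} = - 7 K$ ($S{\left(K,s \right)} = - K 7 = - 7 K$)
$\frac{1}{S{\left(W,-31 \right)}} = \frac{1}{\left(-7\right) \left(-37\right)} = \frac{1}{259}$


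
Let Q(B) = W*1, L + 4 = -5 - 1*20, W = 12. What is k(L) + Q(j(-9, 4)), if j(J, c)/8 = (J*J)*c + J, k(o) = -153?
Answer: -141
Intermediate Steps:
L = -29 (L = -4 + (-5 - 1*20) = -4 + (-5 - 20) = -4 - 25 = -29)
j(J, c) = 8*J + 8*c*J² (j(J, c) = 8*((J*J)*c + J) = 8*(J²*c + J) = 8*(c*J² + J) = 8*(J + c*J²) = 8*J + 8*c*J²)
Q(B) = 12 (Q(B) = 12*1 = 12)
k(L) + Q(j(-9, 4)) = -153 + 12 = -141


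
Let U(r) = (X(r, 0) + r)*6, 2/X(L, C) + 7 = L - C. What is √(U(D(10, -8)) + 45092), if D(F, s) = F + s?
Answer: 2*√281885/5 ≈ 212.37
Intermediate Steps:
X(L, C) = 2/(-7 + L - C) (X(L, C) = 2/(-7 + (L - C)) = 2/(-7 + L - C))
U(r) = -12/(7 - r) + 6*r (U(r) = (-2/(7 + 0 - r) + r)*6 = (-2/(7 - r) + r)*6 = (r - 2/(7 - r))*6 = -12/(7 - r) + 6*r)
√(U(D(10, -8)) + 45092) = √(6*(-2 + (10 - 8)*(7 - (10 - 8)))/(7 - (10 - 8)) + 45092) = √(6*(-2 + 2*(7 - 1*2))/(7 - 1*2) + 45092) = √(6*(-2 + 2*(7 - 2))/(7 - 2) + 45092) = √(6*(-2 + 2*5)/5 + 45092) = √(6*(⅕)*(-2 + 10) + 45092) = √(6*(⅕)*8 + 45092) = √(48/5 + 45092) = √(225508/5) = 2*√281885/5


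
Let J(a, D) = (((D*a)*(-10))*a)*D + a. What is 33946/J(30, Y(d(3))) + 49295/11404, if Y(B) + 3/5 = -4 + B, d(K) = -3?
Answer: 12618456883/2963956620 ≈ 4.2573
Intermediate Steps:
Y(B) = -23/5 + B (Y(B) = -3/5 + (-4 + B) = -23/5 + B)
J(a, D) = a - 10*D**2*a**2 (J(a, D) = ((-10*D*a)*a)*D + a = (-10*D*a**2)*D + a = -10*D**2*a**2 + a = a - 10*D**2*a**2)
33946/J(30, Y(d(3))) + 49295/11404 = 33946/((30*(1 - 10*30*(-23/5 - 3)**2))) + 49295/11404 = 33946/((30*(1 - 10*30*(-38/5)**2))) + 49295*(1/11404) = 33946/((30*(1 - 10*30*1444/25))) + 49295/11404 = 33946/((30*(1 - 17328))) + 49295/11404 = 33946/((30*(-17327))) + 49295/11404 = 33946/(-519810) + 49295/11404 = 33946*(-1/519810) + 49295/11404 = -16973/259905 + 49295/11404 = 12618456883/2963956620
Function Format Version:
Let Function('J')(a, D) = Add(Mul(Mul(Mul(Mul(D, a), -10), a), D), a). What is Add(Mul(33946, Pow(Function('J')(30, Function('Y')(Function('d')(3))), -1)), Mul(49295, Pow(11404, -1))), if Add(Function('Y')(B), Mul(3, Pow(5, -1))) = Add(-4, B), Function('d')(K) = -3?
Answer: Rational(12618456883, 2963956620) ≈ 4.2573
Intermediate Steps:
Function('Y')(B) = Add(Rational(-23, 5), B) (Function('Y')(B) = Add(Rational(-3, 5), Add(-4, B)) = Add(Rational(-23, 5), B))
Function('J')(a, D) = Add(a, Mul(-10, Pow(D, 2), Pow(a, 2))) (Function('J')(a, D) = Add(Mul(Mul(Mul(-10, D, a), a), D), a) = Add(Mul(Mul(-10, D, Pow(a, 2)), D), a) = Add(Mul(-10, Pow(D, 2), Pow(a, 2)), a) = Add(a, Mul(-10, Pow(D, 2), Pow(a, 2))))
Add(Mul(33946, Pow(Function('J')(30, Function('Y')(Function('d')(3))), -1)), Mul(49295, Pow(11404, -1))) = Add(Mul(33946, Pow(Mul(30, Add(1, Mul(-10, 30, Pow(Add(Rational(-23, 5), -3), 2)))), -1)), Mul(49295, Pow(11404, -1))) = Add(Mul(33946, Pow(Mul(30, Add(1, Mul(-10, 30, Pow(Rational(-38, 5), 2)))), -1)), Mul(49295, Rational(1, 11404))) = Add(Mul(33946, Pow(Mul(30, Add(1, Mul(-10, 30, Rational(1444, 25)))), -1)), Rational(49295, 11404)) = Add(Mul(33946, Pow(Mul(30, Add(1, -17328)), -1)), Rational(49295, 11404)) = Add(Mul(33946, Pow(Mul(30, -17327), -1)), Rational(49295, 11404)) = Add(Mul(33946, Pow(-519810, -1)), Rational(49295, 11404)) = Add(Mul(33946, Rational(-1, 519810)), Rational(49295, 11404)) = Add(Rational(-16973, 259905), Rational(49295, 11404)) = Rational(12618456883, 2963956620)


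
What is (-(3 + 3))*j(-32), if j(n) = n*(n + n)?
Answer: -12288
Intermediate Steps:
j(n) = 2*n² (j(n) = n*(2*n) = 2*n²)
(-(3 + 3))*j(-32) = (-(3 + 3))*(2*(-32)²) = (-1*6)*(2*1024) = -6*2048 = -12288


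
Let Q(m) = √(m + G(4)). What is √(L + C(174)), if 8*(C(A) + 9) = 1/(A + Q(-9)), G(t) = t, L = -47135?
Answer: √2*√((-65624447 - 377152*I*√5)/(174 + I*√5))/4 ≈ 2.1256e-8 - 217.13*I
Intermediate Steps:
Q(m) = √(4 + m) (Q(m) = √(m + 4) = √(4 + m))
C(A) = -9 + 1/(8*(A + I*√5)) (C(A) = -9 + 1/(8*(A + √(4 - 9))) = -9 + 1/(8*(A + √(-5))) = -9 + 1/(8*(A + I*√5)))
√(L + C(174)) = √(-47135 + (⅛ - 9*174 - 9*I*√5)/(174 + I*√5)) = √(-47135 + (⅛ - 1566 - 9*I*√5)/(174 + I*√5)) = √(-47135 + (-12527/8 - 9*I*√5)/(174 + I*√5))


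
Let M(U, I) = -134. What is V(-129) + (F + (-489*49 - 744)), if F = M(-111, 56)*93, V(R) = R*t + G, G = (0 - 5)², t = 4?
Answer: -37658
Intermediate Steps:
G = 25 (G = (-5)² = 25)
V(R) = 25 + 4*R (V(R) = R*4 + 25 = 4*R + 25 = 25 + 4*R)
F = -12462 (F = -134*93 = -12462)
V(-129) + (F + (-489*49 - 744)) = (25 + 4*(-129)) + (-12462 + (-489*49 - 744)) = (25 - 516) + (-12462 + (-23961 - 744)) = -491 + (-12462 - 24705) = -491 - 37167 = -37658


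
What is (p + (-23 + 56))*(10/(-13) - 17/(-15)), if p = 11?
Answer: 3124/195 ≈ 16.021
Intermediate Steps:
(p + (-23 + 56))*(10/(-13) - 17/(-15)) = (11 + (-23 + 56))*(10/(-13) - 17/(-15)) = (11 + 33)*(10*(-1/13) - 17*(-1/15)) = 44*(-10/13 + 17/15) = 44*(71/195) = 3124/195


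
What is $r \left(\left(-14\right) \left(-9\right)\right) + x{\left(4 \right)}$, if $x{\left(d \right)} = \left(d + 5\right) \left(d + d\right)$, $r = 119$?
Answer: $15066$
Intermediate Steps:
$x{\left(d \right)} = 2 d \left(5 + d\right)$ ($x{\left(d \right)} = \left(5 + d\right) 2 d = 2 d \left(5 + d\right)$)
$r \left(\left(-14\right) \left(-9\right)\right) + x{\left(4 \right)} = 119 \left(\left(-14\right) \left(-9\right)\right) + 2 \cdot 4 \left(5 + 4\right) = 119 \cdot 126 + 2 \cdot 4 \cdot 9 = 14994 + 72 = 15066$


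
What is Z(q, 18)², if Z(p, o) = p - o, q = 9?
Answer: 81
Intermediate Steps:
Z(q, 18)² = (9 - 1*18)² = (9 - 18)² = (-9)² = 81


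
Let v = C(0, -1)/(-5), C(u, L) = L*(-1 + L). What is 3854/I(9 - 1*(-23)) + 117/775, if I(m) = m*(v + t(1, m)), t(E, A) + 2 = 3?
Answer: 7472741/37200 ≈ 200.88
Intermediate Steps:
t(E, A) = 1 (t(E, A) = -2 + 3 = 1)
v = -⅖ (v = -(-1 - 1)/(-5) = -1*(-2)*(-⅕) = 2*(-⅕) = -⅖ ≈ -0.40000)
I(m) = 3*m/5 (I(m) = m*(-⅖ + 1) = m*(⅗) = 3*m/5)
3854/I(9 - 1*(-23)) + 117/775 = 3854/((3*(9 - 1*(-23))/5)) + 117/775 = 3854/((3*(9 + 23)/5)) + 117*(1/775) = 3854/(((⅗)*32)) + 117/775 = 3854/(96/5) + 117/775 = 3854*(5/96) + 117/775 = 9635/48 + 117/775 = 7472741/37200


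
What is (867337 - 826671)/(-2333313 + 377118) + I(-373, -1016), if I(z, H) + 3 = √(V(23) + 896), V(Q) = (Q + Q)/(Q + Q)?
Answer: -5909251/1956195 + √897 ≈ 26.929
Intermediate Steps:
V(Q) = 1 (V(Q) = (2*Q)/((2*Q)) = (2*Q)*(1/(2*Q)) = 1)
I(z, H) = -3 + √897 (I(z, H) = -3 + √(1 + 896) = -3 + √897)
(867337 - 826671)/(-2333313 + 377118) + I(-373, -1016) = (867337 - 826671)/(-2333313 + 377118) + (-3 + √897) = 40666/(-1956195) + (-3 + √897) = 40666*(-1/1956195) + (-3 + √897) = -40666/1956195 + (-3 + √897) = -5909251/1956195 + √897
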